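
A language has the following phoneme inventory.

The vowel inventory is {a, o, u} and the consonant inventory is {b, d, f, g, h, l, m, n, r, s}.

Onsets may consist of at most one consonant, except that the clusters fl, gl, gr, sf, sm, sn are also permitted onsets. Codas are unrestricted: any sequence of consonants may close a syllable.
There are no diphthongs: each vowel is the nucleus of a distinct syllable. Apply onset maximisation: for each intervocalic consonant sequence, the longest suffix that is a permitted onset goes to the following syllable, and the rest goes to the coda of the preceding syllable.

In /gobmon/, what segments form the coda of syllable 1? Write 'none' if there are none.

b

Vowels present: o, o; each is a nucleus, giving 2 syllables.
Between /o/ (V1) and /o/ (V2): /bm/ splits as /b/ + /m/ (/m/ is the longest suffix that is a licit onset).
So the parse is gob.mon.
Syllable 1 is /gob/: onset /g/, nucleus /o/, coda /b/.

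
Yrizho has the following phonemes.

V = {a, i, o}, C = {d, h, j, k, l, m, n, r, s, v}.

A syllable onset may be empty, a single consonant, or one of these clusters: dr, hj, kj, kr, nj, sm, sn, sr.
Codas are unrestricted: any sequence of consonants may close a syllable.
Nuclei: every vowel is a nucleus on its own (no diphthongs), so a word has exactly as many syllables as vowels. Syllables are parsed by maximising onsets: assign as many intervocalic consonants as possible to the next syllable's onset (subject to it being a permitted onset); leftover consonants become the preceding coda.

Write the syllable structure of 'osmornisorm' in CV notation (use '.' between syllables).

V.CCVC.CV.CVCC

Nuclei (vowels): o, o, i, o → 4 syllables.
Between /o/ (V1) and /o/ (V2): cluster /sm/ — /sm/ is itself a permitted onset, so the whole cluster goes right; preceding coda = ∅.
Between /o/ (V2) and /i/ (V3): /rn/ — longest licit onset from the right is /n/, leaving /r/ as coda.
Between /i/ (V3) and /o/ (V4): just /s/ — single C goes to the following onset.
Syllabification: o.smor.ni.sorm.
Mapping each syllable to C/V: /o/ → V, /smor/ → CCVC, /ni/ → CV, /sorm/ → CVCC.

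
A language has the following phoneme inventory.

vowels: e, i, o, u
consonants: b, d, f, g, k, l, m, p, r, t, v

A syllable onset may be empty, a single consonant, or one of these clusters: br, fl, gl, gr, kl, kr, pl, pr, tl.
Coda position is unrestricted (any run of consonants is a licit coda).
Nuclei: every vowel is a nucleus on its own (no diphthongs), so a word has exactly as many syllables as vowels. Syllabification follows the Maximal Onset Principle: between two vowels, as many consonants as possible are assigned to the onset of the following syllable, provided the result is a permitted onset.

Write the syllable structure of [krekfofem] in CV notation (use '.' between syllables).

CCVC.CV.CVC

Vowels present: e, o, e; each is a nucleus, giving 3 syllables.
V1 /e/ – V2 /o/: /kf/ — longest licit onset from the right is /f/, leaving /k/ as coda.
V2 /o/ – V3 /e/: /f/ is a single consonant, so it becomes the next onset.
So the parse is krek.fo.fem.
Mapping each syllable to C/V: /krek/ → CCVC, /fo/ → CV, /fem/ → CVC.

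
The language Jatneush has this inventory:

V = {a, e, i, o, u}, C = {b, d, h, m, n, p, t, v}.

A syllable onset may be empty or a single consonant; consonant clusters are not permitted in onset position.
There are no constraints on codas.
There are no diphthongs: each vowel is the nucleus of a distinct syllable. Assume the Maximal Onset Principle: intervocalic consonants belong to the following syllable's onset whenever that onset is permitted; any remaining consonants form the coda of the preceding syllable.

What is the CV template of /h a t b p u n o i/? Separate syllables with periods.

CVCC.CV.CV.V

Vowels present: a, u, o, i; each is a nucleus, giving 4 syllables.
/a…u/ gap (V1→V2): /tbp/ splits as /tb/ + /p/ (/p/ is the longest suffix that is a licit onset).
/u…o/ gap (V2→V3): just /n/ — single C goes to the following onset.
/o…i/ gap (V3→V4): nothing intervenes; syllable break is V.V.
Putting it together: hatb.pu.no.i.
Mapping each syllable to C/V: /hatb/ → CVCC, /pu/ → CV, /no/ → CV, /i/ → V.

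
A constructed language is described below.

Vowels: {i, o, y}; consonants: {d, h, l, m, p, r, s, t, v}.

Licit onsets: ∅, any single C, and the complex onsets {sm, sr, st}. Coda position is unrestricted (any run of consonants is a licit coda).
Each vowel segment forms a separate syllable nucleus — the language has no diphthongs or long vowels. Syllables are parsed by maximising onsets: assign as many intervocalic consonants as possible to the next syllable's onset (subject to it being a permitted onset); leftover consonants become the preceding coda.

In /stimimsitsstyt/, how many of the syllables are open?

Nuclei (vowels): i, i, i, y → 4 syllables.
Between /i/ (V1) and /i/ (V2): /m/ → onset of the next syllable (single consonants are always licit onsets).
Between /i/ (V2) and /i/ (V3): cluster /ms/ — the longest permitted-onset suffix is /s/; onset = /s/, preceding coda = /m/.
Between /i/ (V3) and /y/ (V4): cluster /tsst/ — the longest permitted-onset suffix is /st/; onset = /st/, preceding coda = /ts/.
So the parse is sti.mim.sits.styt.
Classifying each syllable: /sti/ (open), /mim/ (closed), /sits/ (closed), /styt/ (closed).
Open syllables: 1.

1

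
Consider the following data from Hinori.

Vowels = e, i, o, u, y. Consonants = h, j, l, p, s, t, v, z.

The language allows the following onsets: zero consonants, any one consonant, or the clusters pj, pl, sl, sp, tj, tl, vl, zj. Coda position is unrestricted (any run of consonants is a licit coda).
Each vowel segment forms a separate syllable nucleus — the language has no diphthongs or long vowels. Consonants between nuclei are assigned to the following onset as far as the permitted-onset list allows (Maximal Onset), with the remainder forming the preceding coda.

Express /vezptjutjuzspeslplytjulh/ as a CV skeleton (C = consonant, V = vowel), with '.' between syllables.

Vowels present: e, u, u, e, y, u; each is a nucleus, giving 6 syllables.
Between /e/ (V1) and /u/ (V2): /zptj/; trying suffixes from longest down, /tj/ is the first permitted one, so coda /zp/ | onset /tj/.
Between /u/ (V2) and /u/ (V3): /tj/ is a licit onset in full, so it all attaches to the next syllable.
Between /u/ (V3) and /e/ (V4): /zsp/ splits as /z/ + /sp/ (/sp/ is the longest suffix that is a licit onset).
Between /e/ (V4) and /y/ (V5): /slpl/; trying suffixes from longest down, /pl/ is the first permitted one, so coda /sl/ | onset /pl/.
Between /y/ (V5) and /u/ (V6): /tj/ is a licit onset in full, so it all attaches to the next syllable.
Putting it together: vezp.tju.tjuz.spesl.ply.tjulh.
Mapping each syllable to C/V: /vezp/ → CVCC, /tju/ → CCV, /tjuz/ → CCVC, /spesl/ → CCVCC, /ply/ → CCV, /tjulh/ → CCVCC.

CVCC.CCV.CCVC.CCVCC.CCV.CCVCC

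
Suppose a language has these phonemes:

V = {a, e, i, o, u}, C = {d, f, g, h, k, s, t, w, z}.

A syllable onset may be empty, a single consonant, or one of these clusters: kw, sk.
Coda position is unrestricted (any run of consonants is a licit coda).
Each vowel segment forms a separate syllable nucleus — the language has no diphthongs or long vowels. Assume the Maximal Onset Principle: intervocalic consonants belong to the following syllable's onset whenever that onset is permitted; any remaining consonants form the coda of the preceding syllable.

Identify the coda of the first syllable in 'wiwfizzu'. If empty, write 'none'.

Vowels present: i, i, u; each is a nucleus, giving 3 syllables.
/i…i/ gap (V1→V2): /wf/ — longest licit onset from the right is /f/, leaving /w/ as coda.
/i…u/ gap (V2→V3): /zz/; trying suffixes from longest down, /z/ is the first permitted one, so coda /z/ | onset /z/.
So the parse is wiw.fiz.zu.
Syllable 1 is /wiw/: onset /w/, nucleus /i/, coda /w/.

w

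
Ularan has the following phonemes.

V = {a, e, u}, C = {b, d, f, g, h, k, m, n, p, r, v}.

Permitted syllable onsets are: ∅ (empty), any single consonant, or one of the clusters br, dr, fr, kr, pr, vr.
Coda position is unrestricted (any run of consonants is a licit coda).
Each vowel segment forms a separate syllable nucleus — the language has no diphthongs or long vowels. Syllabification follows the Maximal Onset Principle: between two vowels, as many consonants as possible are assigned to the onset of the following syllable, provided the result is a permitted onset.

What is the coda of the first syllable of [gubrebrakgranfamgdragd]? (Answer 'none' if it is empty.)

Nuclei (vowels): u, e, a, a, a, a → 6 syllables.
/u…e/ gap (V1→V2): /br/ — entire cluster is a permitted onset → onset /br/, coda ∅.
/e…a/ gap (V2→V3): cluster /br/ — /br/ is itself a permitted onset, so the whole cluster goes right; preceding coda = ∅.
/a…a/ gap (V3→V4): cluster /kgr/ — the longest permitted-onset suffix is /r/; onset = /r/, preceding coda = /kg/.
/a…a/ gap (V4→V5): /nf/ — longest licit onset from the right is /f/, leaving /n/ as coda.
/a…a/ gap (V5→V6): /mgdr/; trying suffixes from longest down, /dr/ is the first permitted one, so coda /mg/ | onset /dr/.
So the parse is gu.bre.brakg.ran.famg.dragd.
Syllable 1 is /gu/: onset /g/, nucleus /u/, coda ∅.

none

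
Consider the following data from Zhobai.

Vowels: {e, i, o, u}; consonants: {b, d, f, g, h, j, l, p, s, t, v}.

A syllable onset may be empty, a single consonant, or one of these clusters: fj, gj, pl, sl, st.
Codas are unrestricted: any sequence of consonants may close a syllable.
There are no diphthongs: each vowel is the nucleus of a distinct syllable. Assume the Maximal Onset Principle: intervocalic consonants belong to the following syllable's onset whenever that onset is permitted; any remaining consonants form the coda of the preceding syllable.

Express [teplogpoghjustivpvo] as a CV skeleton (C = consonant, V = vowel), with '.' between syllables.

Nuclei (vowels): e, o, o, u, i, o → 6 syllables.
V1 /e/ – V2 /o/: cluster /pl/ — /pl/ is itself a permitted onset, so the whole cluster goes right; preceding coda = ∅.
V2 /o/ – V3 /o/: cluster /gp/ — the longest permitted-onset suffix is /p/; onset = /p/, preceding coda = /g/.
V3 /o/ – V4 /u/: /ghj/; trying suffixes from longest down, /j/ is the first permitted one, so coda /gh/ | onset /j/.
V4 /u/ – V5 /i/: /st/ is a licit onset in full, so it all attaches to the next syllable.
V5 /i/ – V6 /o/: /vpv/; trying suffixes from longest down, /v/ is the first permitted one, so coda /vp/ | onset /v/.
Syllabification: te.plog.pogh.ju.stivp.vo.
Mapping each syllable to C/V: /te/ → CV, /plog/ → CCVC, /pogh/ → CVCC, /ju/ → CV, /stivp/ → CCVCC, /vo/ → CV.

CV.CCVC.CVCC.CV.CCVCC.CV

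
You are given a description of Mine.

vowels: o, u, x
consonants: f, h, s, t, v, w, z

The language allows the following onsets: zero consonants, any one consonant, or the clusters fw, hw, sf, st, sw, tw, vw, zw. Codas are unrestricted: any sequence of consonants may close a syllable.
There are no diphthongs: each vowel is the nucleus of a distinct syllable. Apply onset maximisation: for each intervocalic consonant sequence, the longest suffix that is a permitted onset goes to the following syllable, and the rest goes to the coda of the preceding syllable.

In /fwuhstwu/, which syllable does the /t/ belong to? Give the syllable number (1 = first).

The vowels are u, u — 2 nuclei, so 2 syllables.
V1 /u/ – V2 /u/: /hstw/ splits as /hs/ + /tw/ (/tw/ is the longest suffix that is a licit onset).
Result: fwuhs.twu.
The /t/ is in the onset of syllable 2 (/twu/).

2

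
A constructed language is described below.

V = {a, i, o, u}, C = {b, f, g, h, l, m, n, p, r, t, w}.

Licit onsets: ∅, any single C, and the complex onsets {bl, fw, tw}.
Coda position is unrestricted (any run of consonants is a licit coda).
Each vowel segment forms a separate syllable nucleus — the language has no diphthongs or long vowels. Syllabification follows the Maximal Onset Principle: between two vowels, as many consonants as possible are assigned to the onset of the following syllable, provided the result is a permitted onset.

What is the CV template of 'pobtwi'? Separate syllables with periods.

The vowels are o, i — 2 nuclei, so 2 syllables.
/o…i/ gap (V1→V2): /btw/; trying suffixes from longest down, /tw/ is the first permitted one, so coda /b/ | onset /tw/.
Putting it together: pob.twi.
Mapping each syllable to C/V: /pob/ → CVC, /twi/ → CCV.

CVC.CCV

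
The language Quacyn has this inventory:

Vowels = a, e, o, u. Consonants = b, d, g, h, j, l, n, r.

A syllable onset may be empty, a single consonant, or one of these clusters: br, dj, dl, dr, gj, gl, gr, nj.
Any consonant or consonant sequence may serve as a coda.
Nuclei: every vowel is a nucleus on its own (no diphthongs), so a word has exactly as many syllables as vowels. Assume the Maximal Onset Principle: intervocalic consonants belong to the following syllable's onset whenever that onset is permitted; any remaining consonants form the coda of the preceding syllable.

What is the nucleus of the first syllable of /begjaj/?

The vowels are e, a — 2 nuclei, so 2 syllables.
The first nucleus (vowel 1 from the left) is /e/.

e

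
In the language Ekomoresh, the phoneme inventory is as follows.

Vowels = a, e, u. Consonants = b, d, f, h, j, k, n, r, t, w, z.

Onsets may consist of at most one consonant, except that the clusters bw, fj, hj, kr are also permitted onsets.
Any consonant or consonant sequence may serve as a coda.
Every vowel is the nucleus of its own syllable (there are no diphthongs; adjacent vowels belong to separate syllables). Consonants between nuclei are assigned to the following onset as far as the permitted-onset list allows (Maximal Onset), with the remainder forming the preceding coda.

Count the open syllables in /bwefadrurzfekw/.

1

The vowels are e, a, u, e — 4 nuclei, so 4 syllables.
Between /e/ (V1) and /a/ (V2): /f/ → onset of the next syllable (single consonants are always licit onsets).
Between /a/ (V2) and /u/ (V3): /dr/ — longest licit onset from the right is /r/, leaving /d/ as coda.
Between /u/ (V3) and /e/ (V4): cluster /rzf/ — the longest permitted-onset suffix is /f/; onset = /f/, preceding coda = /rz/.
Syllabification: bwe.fad.rurz.fekw.
Classifying each syllable: /bwe/ (open), /fad/ (closed), /rurz/ (closed), /fekw/ (closed).
Open syllables: 1.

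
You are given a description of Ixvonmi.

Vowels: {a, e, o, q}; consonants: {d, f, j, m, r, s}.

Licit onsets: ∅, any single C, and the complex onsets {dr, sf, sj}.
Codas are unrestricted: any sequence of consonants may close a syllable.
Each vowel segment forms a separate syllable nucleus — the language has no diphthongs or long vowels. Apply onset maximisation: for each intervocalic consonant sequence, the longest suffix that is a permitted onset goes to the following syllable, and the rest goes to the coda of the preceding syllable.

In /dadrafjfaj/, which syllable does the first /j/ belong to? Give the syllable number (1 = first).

2

Vowels present: a, a, a; each is a nucleus, giving 3 syllables.
σ1/σ2 boundary: /dr/ — entire cluster is a permitted onset → onset /dr/, coda ∅.
σ2/σ3 boundary: /fjf/ splits as /fj/ + /f/ (/f/ is the longest suffix that is a licit onset).
Putting it together: da.drafj.faj.
The first /j/ is in the coda of syllable 2 (/drafj/).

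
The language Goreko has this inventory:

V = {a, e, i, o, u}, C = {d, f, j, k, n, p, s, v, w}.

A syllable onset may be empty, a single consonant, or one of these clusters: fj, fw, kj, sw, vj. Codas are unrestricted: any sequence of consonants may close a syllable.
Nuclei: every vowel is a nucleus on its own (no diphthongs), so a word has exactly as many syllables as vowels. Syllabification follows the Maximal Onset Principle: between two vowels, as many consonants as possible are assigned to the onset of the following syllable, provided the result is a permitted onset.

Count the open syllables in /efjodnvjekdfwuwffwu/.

Vowels present: e, o, e, u, u; each is a nucleus, giving 5 syllables.
σ1/σ2 boundary: /fj/ is a licit onset in full, so it all attaches to the next syllable.
σ2/σ3 boundary: /dnvj/; trying suffixes from longest down, /vj/ is the first permitted one, so coda /dn/ | onset /vj/.
σ3/σ4 boundary: cluster /kdfw/ — the longest permitted-onset suffix is /fw/; onset = /fw/, preceding coda = /kd/.
σ4/σ5 boundary: /wffw/ — longest licit onset from the right is /fw/, leaving /wf/ as coda.
Putting it together: e.fjodn.vjekd.fwuwf.fwu.
Classifying each syllable: /e/ (open), /fjodn/ (closed), /vjekd/ (closed), /fwuwf/ (closed), /fwu/ (open).
Open syllables: 2.

2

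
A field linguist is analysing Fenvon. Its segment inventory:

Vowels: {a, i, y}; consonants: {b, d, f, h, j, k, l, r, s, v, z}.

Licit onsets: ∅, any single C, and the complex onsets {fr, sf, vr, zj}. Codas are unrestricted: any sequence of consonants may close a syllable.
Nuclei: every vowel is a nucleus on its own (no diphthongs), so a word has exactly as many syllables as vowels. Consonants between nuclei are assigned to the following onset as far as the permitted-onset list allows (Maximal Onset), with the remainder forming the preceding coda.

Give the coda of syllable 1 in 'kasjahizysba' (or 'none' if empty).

s

The vowels are a, a, i, y, a — 5 nuclei, so 5 syllables.
/a…a/ gap (V1→V2): /sj/ — longest licit onset from the right is /j/, leaving /s/ as coda.
/a…i/ gap (V2→V3): just /h/ — single C goes to the following onset.
/i…y/ gap (V3→V4): /z/ is a single consonant, so it becomes the next onset.
/y…a/ gap (V4→V5): /sb/ splits as /s/ + /b/ (/b/ is the longest suffix that is a licit onset).
Result: kas.ja.hi.zys.ba.
Syllable 1 is /kas/: onset /k/, nucleus /a/, coda /s/.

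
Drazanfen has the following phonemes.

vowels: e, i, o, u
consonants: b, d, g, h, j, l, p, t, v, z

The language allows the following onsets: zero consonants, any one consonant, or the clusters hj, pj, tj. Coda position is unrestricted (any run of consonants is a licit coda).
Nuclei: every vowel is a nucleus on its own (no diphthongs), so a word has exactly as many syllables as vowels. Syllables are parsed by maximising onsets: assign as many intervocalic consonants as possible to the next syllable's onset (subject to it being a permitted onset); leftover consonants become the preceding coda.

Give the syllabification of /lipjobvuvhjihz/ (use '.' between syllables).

li.pjob.vuv.hjihz

Vowels present: i, o, u, i; each is a nucleus, giving 4 syllables.
Between /i/ (V1) and /o/ (V2): /pj/ is a licit onset in full, so it all attaches to the next syllable.
Between /o/ (V2) and /u/ (V3): /bv/ — longest licit onset from the right is /v/, leaving /b/ as coda.
Between /u/ (V3) and /i/ (V4): /vhj/ — longest licit onset from the right is /hj/, leaving /v/ as coda.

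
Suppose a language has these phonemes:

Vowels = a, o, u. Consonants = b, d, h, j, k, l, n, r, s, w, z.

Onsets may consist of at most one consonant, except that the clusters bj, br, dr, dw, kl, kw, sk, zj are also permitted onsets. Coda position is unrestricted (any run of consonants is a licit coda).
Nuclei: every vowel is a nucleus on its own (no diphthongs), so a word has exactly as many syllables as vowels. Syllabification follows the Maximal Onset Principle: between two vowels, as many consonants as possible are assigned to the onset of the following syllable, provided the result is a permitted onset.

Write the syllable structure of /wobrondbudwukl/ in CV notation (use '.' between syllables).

Nuclei (vowels): o, o, u, u → 4 syllables.
σ1/σ2 boundary: /br/ is a licit onset in full, so it all attaches to the next syllable.
σ2/σ3 boundary: /ndb/ splits as /nd/ + /b/ (/b/ is the longest suffix that is a licit onset).
σ3/σ4 boundary: /dw/ is a licit onset in full, so it all attaches to the next syllable.
Putting it together: wo.brond.bu.dwukl.
Mapping each syllable to C/V: /wo/ → CV, /brond/ → CCVCC, /bu/ → CV, /dwukl/ → CCVCC.

CV.CCVCC.CV.CCVCC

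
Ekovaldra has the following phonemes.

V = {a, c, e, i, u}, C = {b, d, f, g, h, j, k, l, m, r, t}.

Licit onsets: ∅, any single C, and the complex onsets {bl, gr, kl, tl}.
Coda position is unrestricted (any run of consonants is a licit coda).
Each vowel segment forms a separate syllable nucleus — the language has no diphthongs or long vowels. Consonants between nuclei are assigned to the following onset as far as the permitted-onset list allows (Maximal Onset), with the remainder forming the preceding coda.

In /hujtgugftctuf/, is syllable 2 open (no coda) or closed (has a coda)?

Vowels present: u, u, c, u; each is a nucleus, giving 4 syllables.
V1 /u/ – V2 /u/: /jtg/ — longest licit onset from the right is /g/, leaving /jt/ as coda.
V2 /u/ – V3 /c/: cluster /gft/ — the longest permitted-onset suffix is /t/; onset = /t/, preceding coda = /gf/.
V3 /c/ – V4 /u/: /t/ → onset of the next syllable (single consonants are always licit onsets).
Putting it together: hujt.gugf.tc.tuf.
Syllable 2 is /gugf/ with coda /gf/, so it is closed.

closed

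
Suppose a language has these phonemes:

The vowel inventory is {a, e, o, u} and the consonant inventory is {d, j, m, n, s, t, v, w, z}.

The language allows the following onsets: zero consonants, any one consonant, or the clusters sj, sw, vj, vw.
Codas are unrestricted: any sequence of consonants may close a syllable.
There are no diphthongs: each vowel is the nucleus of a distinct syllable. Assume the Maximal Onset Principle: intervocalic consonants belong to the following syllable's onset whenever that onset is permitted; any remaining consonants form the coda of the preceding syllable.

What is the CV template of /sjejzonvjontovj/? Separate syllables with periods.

CCVC.CVC.CCVC.CVCC

Nuclei (vowels): e, o, o, o → 4 syllables.
V1 /e/ – V2 /o/: /jz/ — longest licit onset from the right is /z/, leaving /j/ as coda.
V2 /o/ – V3 /o/: cluster /nvj/ — the longest permitted-onset suffix is /vj/; onset = /vj/, preceding coda = /n/.
V3 /o/ – V4 /o/: /nt/; trying suffixes from longest down, /t/ is the first permitted one, so coda /n/ | onset /t/.
So the parse is sjej.zon.vjon.tovj.
Mapping each syllable to C/V: /sjej/ → CCVC, /zon/ → CVC, /vjon/ → CCVC, /tovj/ → CVCC.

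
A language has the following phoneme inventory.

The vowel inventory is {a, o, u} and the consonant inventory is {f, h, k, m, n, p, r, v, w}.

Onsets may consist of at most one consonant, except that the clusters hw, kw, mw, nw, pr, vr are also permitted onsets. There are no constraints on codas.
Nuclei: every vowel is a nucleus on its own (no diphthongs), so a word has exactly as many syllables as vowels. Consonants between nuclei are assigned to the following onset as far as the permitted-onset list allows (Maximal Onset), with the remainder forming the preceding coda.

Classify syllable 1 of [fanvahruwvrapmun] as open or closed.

Nuclei (vowels): a, a, u, a, u → 5 syllables.
V1 /a/ – V2 /a/: /nv/; trying suffixes from longest down, /v/ is the first permitted one, so coda /n/ | onset /v/.
V2 /a/ – V3 /u/: /hr/ splits as /h/ + /r/ (/r/ is the longest suffix that is a licit onset).
V3 /u/ – V4 /a/: cluster /wvr/ — the longest permitted-onset suffix is /vr/; onset = /vr/, preceding coda = /w/.
V4 /a/ – V5 /u/: cluster /pm/ — the longest permitted-onset suffix is /m/; onset = /m/, preceding coda = /p/.
Putting it together: fan.vah.ruw.vrap.mun.
Syllable 1 is /fan/ with coda /n/, so it is closed.

closed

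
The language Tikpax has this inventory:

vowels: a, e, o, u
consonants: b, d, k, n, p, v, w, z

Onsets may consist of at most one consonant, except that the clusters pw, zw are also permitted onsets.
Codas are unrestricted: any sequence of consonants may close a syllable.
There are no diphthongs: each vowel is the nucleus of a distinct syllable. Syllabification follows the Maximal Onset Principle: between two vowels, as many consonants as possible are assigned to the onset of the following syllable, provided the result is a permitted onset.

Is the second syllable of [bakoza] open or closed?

open

Nuclei (vowels): a, o, a → 3 syllables.
Between /a/ (V1) and /o/ (V2): just /k/ — single C goes to the following onset.
Between /o/ (V2) and /a/ (V3): /z/ is a single consonant, so it becomes the next onset.
Result: ba.ko.za.
Syllable 2 is /ko/; it ends in its nucleus with no coda, so it is open.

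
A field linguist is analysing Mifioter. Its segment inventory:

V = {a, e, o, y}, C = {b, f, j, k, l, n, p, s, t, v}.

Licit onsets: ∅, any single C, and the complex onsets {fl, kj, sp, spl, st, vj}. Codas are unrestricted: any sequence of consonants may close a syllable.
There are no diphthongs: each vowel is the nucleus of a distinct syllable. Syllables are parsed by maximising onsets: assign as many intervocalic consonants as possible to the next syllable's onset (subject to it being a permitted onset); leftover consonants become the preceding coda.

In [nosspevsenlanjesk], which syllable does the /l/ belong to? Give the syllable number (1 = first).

4

Nuclei (vowels): o, e, e, a, e → 5 syllables.
V1 /o/ – V2 /e/: /ssp/; trying suffixes from longest down, /sp/ is the first permitted one, so coda /s/ | onset /sp/.
V2 /e/ – V3 /e/: /vs/ — longest licit onset from the right is /s/, leaving /v/ as coda.
V3 /e/ – V4 /a/: /nl/ splits as /n/ + /l/ (/l/ is the longest suffix that is a licit onset).
V4 /a/ – V5 /e/: /nj/ — longest licit onset from the right is /j/, leaving /n/ as coda.
Putting it together: nos.spev.sen.lan.jesk.
The /l/ is in the onset of syllable 4 (/lan/).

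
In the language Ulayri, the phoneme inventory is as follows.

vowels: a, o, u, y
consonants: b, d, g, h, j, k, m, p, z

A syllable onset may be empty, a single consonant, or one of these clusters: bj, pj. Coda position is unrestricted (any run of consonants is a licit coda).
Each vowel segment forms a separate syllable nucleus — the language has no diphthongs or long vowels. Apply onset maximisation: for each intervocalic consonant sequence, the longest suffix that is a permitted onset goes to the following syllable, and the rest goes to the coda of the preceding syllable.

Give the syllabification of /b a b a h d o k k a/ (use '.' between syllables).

Nuclei (vowels): a, a, o, a → 4 syllables.
V1 /a/ – V2 /a/: /b/ is a single consonant, so it becomes the next onset.
V2 /a/ – V3 /o/: /hd/; trying suffixes from longest down, /d/ is the first permitted one, so coda /h/ | onset /d/.
V3 /o/ – V4 /a/: /kk/ — longest licit onset from the right is /k/, leaving /k/ as coda.

ba.bah.dok.ka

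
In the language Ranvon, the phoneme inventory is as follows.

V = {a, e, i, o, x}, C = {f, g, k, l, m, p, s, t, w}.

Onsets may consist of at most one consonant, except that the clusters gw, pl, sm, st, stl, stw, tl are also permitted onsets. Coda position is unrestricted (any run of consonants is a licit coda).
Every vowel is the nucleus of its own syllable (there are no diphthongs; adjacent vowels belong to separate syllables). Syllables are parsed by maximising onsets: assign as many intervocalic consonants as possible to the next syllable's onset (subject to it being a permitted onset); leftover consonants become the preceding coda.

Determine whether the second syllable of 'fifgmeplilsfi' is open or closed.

Vowels present: i, e, i, i; each is a nucleus, giving 4 syllables.
/i…e/ gap (V1→V2): /fgm/ splits as /fg/ + /m/ (/m/ is the longest suffix that is a licit onset).
/e…i/ gap (V2→V3): /pl/ is a licit onset in full, so it all attaches to the next syllable.
/i…i/ gap (V3→V4): /lsf/ splits as /ls/ + /f/ (/f/ is the longest suffix that is a licit onset).
Syllabification: fifg.me.plils.fi.
Syllable 2 is /me/; it ends in its nucleus with no coda, so it is open.

open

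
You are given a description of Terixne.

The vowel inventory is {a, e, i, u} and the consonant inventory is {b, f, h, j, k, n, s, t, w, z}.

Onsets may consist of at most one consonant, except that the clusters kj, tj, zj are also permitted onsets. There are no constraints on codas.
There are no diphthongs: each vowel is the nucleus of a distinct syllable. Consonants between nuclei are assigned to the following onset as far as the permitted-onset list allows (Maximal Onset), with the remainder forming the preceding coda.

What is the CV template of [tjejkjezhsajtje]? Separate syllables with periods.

CCVC.CCVCC.CVC.CCV

Vowels present: e, e, a, e; each is a nucleus, giving 4 syllables.
Between /e/ (V1) and /e/ (V2): /jkj/ — longest licit onset from the right is /kj/, leaving /j/ as coda.
Between /e/ (V2) and /a/ (V3): /zhs/; trying suffixes from longest down, /s/ is the first permitted one, so coda /zh/ | onset /s/.
Between /a/ (V3) and /e/ (V4): /jtj/ splits as /j/ + /tj/ (/tj/ is the longest suffix that is a licit onset).
Result: tjej.kjezh.saj.tje.
Mapping each syllable to C/V: /tjej/ → CCVC, /kjezh/ → CCVCC, /saj/ → CVC, /tje/ → CCV.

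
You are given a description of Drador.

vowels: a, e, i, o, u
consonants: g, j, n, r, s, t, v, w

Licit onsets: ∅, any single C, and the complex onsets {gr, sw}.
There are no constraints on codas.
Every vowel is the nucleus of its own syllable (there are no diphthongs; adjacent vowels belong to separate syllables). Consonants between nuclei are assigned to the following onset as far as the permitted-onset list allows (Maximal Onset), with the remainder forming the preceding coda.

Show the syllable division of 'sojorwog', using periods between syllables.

so.jor.wog

Nuclei (vowels): o, o, o → 3 syllables.
/o…o/ gap (V1→V2): /j/ → onset of the next syllable (single consonants are always licit onsets).
/o…o/ gap (V2→V3): /rw/ splits as /r/ + /w/ (/w/ is the longest suffix that is a licit onset).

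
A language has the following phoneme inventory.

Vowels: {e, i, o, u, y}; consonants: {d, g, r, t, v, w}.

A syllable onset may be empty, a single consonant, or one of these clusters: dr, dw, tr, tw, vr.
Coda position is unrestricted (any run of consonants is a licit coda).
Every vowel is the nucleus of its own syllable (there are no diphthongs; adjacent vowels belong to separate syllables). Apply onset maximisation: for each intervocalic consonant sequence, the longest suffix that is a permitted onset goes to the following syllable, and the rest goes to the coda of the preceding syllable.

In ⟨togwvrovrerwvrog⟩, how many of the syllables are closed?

The vowels are o, o, e, o — 4 nuclei, so 4 syllables.
σ1/σ2 boundary: /gwvr/; trying suffixes from longest down, /vr/ is the first permitted one, so coda /gw/ | onset /vr/.
σ2/σ3 boundary: cluster /vr/ — /vr/ is itself a permitted onset, so the whole cluster goes right; preceding coda = ∅.
σ3/σ4 boundary: /rwvr/ — longest licit onset from the right is /vr/, leaving /rw/ as coda.
So the parse is togw.vro.vrerw.vrog.
Classifying each syllable: /togw/ (closed), /vro/ (open), /vrerw/ (closed), /vrog/ (closed).
Closed syllables: 3.

3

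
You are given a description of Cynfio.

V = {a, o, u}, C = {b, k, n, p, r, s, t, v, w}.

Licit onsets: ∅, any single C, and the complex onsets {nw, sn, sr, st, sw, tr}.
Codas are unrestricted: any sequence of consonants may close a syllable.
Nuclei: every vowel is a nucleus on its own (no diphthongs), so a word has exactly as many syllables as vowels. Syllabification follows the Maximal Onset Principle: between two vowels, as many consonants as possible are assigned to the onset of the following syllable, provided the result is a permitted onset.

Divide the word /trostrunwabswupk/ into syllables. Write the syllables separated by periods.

Nuclei (vowels): o, u, a, u → 4 syllables.
V1 /o/ – V2 /u/: /str/ splits as /s/ + /tr/ (/tr/ is the longest suffix that is a licit onset).
V2 /u/ – V3 /a/: /nw/ — entire cluster is a permitted onset → onset /nw/, coda ∅.
V3 /a/ – V4 /u/: /bsw/ splits as /b/ + /sw/ (/sw/ is the longest suffix that is a licit onset).

tros.tru.nwab.swupk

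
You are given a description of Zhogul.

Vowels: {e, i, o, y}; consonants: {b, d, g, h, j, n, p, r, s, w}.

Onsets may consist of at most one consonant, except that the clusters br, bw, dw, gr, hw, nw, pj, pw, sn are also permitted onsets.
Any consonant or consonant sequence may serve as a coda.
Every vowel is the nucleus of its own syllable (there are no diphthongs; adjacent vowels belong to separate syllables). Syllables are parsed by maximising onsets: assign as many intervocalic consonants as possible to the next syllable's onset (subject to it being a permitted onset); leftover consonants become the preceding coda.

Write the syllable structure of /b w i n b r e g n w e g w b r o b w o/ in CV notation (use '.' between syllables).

CCVC.CCVC.CCVCC.CCV.CCV

Vowels present: i, e, e, o, o; each is a nucleus, giving 5 syllables.
/i…e/ gap (V1→V2): /nbr/ splits as /n/ + /br/ (/br/ is the longest suffix that is a licit onset).
/e…e/ gap (V2→V3): /gnw/ splits as /g/ + /nw/ (/nw/ is the longest suffix that is a licit onset).
/e…o/ gap (V3→V4): /gwbr/; trying suffixes from longest down, /br/ is the first permitted one, so coda /gw/ | onset /br/.
/o…o/ gap (V4→V5): cluster /bw/ — /bw/ is itself a permitted onset, so the whole cluster goes right; preceding coda = ∅.
Result: bwin.breg.nwegw.bro.bwo.
Mapping each syllable to C/V: /bwin/ → CCVC, /breg/ → CCVC, /nwegw/ → CCVCC, /bro/ → CCV, /bwo/ → CCV.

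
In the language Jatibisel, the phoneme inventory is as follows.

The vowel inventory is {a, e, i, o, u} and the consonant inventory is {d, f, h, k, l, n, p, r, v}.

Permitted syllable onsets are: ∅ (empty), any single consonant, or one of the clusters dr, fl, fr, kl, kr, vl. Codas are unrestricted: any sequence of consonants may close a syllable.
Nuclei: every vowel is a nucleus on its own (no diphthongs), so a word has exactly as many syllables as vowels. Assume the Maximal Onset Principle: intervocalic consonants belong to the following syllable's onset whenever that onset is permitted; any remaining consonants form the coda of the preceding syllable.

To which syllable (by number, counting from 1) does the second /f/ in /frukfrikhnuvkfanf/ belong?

The vowels are u, i, u, a — 4 nuclei, so 4 syllables.
/u…i/ gap (V1→V2): /kfr/; trying suffixes from longest down, /fr/ is the first permitted one, so coda /k/ | onset /fr/.
/i…u/ gap (V2→V3): /khn/; trying suffixes from longest down, /n/ is the first permitted one, so coda /kh/ | onset /n/.
/u…a/ gap (V3→V4): cluster /vkf/ — the longest permitted-onset suffix is /f/; onset = /f/, preceding coda = /vk/.
Result: fruk.frikh.nuvk.fanf.
The second /f/ is in the onset of syllable 2 (/frikh/).

2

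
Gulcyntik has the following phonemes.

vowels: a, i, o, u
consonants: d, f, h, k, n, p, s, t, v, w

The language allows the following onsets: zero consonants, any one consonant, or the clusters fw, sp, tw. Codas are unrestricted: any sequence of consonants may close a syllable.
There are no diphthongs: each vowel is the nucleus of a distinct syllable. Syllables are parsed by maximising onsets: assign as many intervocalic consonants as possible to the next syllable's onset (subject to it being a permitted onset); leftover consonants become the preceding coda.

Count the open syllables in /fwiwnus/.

Nuclei (vowels): i, u → 2 syllables.
/i…u/ gap (V1→V2): cluster /wn/ — the longest permitted-onset suffix is /n/; onset = /n/, preceding coda = /w/.
Result: fwiw.nus.
Classifying each syllable: /fwiw/ (closed), /nus/ (closed).
Open syllables: 0.

0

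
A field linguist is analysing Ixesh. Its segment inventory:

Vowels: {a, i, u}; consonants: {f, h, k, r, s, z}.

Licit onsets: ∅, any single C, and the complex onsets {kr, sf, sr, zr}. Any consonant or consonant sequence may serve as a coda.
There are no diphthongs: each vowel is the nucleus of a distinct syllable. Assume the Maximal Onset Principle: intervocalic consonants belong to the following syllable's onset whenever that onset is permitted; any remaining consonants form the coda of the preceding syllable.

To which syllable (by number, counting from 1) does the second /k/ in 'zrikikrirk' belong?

3

The vowels are i, i, i — 3 nuclei, so 3 syllables.
V1 /i/ – V2 /i/: /k/ → onset of the next syllable (single consonants are always licit onsets).
V2 /i/ – V3 /i/: cluster /kr/ — /kr/ is itself a permitted onset, so the whole cluster goes right; preceding coda = ∅.
Result: zri.ki.krirk.
The second /k/ is in the onset of syllable 3 (/krirk/).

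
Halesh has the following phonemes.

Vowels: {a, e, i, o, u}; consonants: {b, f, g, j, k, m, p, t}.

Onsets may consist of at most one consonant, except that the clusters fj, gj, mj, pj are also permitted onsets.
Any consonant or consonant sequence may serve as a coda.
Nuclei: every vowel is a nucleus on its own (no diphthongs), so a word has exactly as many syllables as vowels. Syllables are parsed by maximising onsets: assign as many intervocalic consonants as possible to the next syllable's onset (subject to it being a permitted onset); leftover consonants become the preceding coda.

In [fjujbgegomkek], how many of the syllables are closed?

Vowels present: u, e, o, e; each is a nucleus, giving 4 syllables.
σ1/σ2 boundary: /jbg/; trying suffixes from longest down, /g/ is the first permitted one, so coda /jb/ | onset /g/.
σ2/σ3 boundary: /g/ is a single consonant, so it becomes the next onset.
σ3/σ4 boundary: /mk/ splits as /m/ + /k/ (/k/ is the longest suffix that is a licit onset).
Syllabification: fjujb.ge.gom.kek.
Classifying each syllable: /fjujb/ (closed), /ge/ (open), /gom/ (closed), /kek/ (closed).
Closed syllables: 3.

3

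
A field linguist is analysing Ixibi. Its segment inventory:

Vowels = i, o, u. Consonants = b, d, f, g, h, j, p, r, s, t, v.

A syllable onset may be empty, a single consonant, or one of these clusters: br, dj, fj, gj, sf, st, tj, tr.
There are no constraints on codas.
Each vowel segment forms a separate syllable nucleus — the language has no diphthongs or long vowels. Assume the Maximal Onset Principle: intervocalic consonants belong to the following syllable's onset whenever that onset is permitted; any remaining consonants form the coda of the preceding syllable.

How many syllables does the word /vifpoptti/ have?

Vowels present: i, o, i; each is a nucleus, giving 3 syllables.

3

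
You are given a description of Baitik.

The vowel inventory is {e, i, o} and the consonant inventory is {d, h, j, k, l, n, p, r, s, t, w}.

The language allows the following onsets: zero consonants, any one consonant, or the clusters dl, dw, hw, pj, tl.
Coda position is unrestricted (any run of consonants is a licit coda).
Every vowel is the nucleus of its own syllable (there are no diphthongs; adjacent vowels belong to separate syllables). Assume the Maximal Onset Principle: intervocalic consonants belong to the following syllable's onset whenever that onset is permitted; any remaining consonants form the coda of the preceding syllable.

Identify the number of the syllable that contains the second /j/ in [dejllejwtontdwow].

2

Vowels present: e, e, o, o; each is a nucleus, giving 4 syllables.
Between /e/ (V1) and /e/ (V2): cluster /jll/ — the longest permitted-onset suffix is /l/; onset = /l/, preceding coda = /jl/.
Between /e/ (V2) and /o/ (V3): /jwt/ — longest licit onset from the right is /t/, leaving /jw/ as coda.
Between /o/ (V3) and /o/ (V4): /ntdw/; trying suffixes from longest down, /dw/ is the first permitted one, so coda /nt/ | onset /dw/.
So the parse is dejl.lejw.tont.dwow.
The second /j/ is in the coda of syllable 2 (/lejw/).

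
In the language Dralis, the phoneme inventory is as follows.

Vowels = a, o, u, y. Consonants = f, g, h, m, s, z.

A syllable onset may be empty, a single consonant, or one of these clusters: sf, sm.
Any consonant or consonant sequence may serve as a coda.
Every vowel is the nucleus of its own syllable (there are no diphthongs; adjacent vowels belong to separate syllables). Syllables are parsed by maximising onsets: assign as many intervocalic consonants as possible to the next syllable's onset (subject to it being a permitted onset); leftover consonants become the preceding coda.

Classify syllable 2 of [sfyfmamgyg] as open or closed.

closed

Nuclei (vowels): y, a, y → 3 syllables.
/y…a/ gap (V1→V2): /fm/; trying suffixes from longest down, /m/ is the first permitted one, so coda /f/ | onset /m/.
/a…y/ gap (V2→V3): cluster /mg/ — the longest permitted-onset suffix is /g/; onset = /g/, preceding coda = /m/.
Putting it together: sfyf.mam.gyg.
Syllable 2 is /mam/ with coda /m/, so it is closed.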